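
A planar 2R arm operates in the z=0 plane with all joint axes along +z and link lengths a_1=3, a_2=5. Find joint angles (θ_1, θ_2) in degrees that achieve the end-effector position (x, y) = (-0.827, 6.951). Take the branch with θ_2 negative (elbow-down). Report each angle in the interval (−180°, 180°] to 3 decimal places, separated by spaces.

134.998 -59.999

cos θ_2 = (49.0003−3²−5²)/(2·3·5) = 0.5000; θ_2 = -59.9993° (elbow-down)
β = atan2(6.9510,-0.8270) = 96.7849°; ψ = atan2(-4.3301,5.5001) = -38.2127°
θ_1 = β − ψ = 134.9976°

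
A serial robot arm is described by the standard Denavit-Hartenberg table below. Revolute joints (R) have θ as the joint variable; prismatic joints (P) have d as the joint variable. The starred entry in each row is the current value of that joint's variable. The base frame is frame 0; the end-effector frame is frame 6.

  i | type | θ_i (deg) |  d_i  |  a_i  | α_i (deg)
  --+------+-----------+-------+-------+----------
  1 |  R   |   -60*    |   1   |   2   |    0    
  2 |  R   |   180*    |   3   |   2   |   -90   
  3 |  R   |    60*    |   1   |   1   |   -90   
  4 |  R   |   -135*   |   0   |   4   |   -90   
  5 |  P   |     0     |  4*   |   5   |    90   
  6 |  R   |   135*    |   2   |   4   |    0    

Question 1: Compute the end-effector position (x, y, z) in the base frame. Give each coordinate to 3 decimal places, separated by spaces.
-8.327 -5.962 1.732

after link 1: o_1 = (1.0000, -1.7321, 1.0000)
after link 2: o_2 = (0.0000, 0.0000, 4.0000)
after link 3: o_3 = (-1.1160, -0.0670, 3.1340)
after link 4: o_4 = (-2.8584, -2.7059, 5.5835)
after link 5: o_5 = (-8.1930, -6.1941, 6.1958)
after link 6: o_6 = (-8.3270, -5.9621, 1.7317)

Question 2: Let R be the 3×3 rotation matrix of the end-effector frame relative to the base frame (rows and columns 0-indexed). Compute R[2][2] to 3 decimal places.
-0.500

End-effector z-axis (col 2 of R) = (0.4330,-0.7500,-0.5000)
R[2][2] = -0.5000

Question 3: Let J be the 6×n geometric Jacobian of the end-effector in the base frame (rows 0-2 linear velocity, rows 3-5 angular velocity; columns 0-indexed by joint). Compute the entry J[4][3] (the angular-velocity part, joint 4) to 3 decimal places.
axis z_3 = (0.4330,-0.7500,-0.5000); lever o_n−o_3 = (-7.2109,-5.8951,-1.4022)
cross product → J_v[:, 3] = (-1.8959,4.2127,-7.9608)
J_ω[:, 3] = z_3
entry J[4][3] = -0.7500

-0.750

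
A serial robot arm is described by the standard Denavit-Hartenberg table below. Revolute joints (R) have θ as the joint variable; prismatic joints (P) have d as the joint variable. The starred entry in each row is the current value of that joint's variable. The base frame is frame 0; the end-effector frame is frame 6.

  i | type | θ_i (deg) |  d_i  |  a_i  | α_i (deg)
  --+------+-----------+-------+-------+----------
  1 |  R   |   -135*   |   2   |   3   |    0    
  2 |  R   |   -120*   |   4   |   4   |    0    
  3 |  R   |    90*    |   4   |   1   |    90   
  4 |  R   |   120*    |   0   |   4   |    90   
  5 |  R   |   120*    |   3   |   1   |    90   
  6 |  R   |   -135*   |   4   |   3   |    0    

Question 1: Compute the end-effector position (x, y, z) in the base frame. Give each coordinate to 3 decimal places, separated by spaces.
-1.248 3.319 17.389

after link 1: o_1 = (-2.1213, -2.1213, 2.0000)
after link 2: o_2 = (-3.1566, 1.7424, 6.0000)
after link 3: o_3 = (-4.1225, 1.4836, 10.0000)
after link 4: o_4 = (-2.1907, 2.0012, 13.4641)
after link 5: o_5 = (-5.1658, 2.1006, 14.5311)
after link 6: o_6 = (-1.2482, 3.3189, 17.3890)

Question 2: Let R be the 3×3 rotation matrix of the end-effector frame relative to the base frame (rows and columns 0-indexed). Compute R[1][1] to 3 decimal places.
0.704

End-effector y-axis (col 1 of R) = (0.2623,0.7042,-0.6597)
R[1][1] = 0.7042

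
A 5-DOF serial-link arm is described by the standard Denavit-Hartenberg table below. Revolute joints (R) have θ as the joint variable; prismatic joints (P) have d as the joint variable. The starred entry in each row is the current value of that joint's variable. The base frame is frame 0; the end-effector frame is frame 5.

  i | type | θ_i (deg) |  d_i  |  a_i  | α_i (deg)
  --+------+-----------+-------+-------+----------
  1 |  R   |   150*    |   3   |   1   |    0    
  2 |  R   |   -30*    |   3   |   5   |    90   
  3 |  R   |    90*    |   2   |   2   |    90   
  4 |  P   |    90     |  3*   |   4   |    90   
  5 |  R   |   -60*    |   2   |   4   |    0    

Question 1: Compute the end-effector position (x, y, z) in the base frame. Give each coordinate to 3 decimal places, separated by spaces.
after link 1: o_1 = (-0.8660, 0.5000, 3.0000)
after link 2: o_2 = (-3.3660, 4.8301, 6.0000)
after link 3: o_3 = (-1.6340, 5.8301, 8.0000)
after link 4: o_4 = (0.3301, 10.4282, 8.0000)
after link 5: o_5 = (3.7942, 8.4282, 10.0000)

3.794 8.428 10.000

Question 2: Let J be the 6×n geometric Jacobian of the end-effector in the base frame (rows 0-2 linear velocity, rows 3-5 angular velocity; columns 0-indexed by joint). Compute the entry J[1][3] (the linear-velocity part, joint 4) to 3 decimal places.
prismatic axis z_3 = (-0.5000,0.8660,-0.0000)
J_v[:, 3] = z_3; J_ω[:, 3] = (0,0,0)
entry J[1][3] = 0.8660

0.866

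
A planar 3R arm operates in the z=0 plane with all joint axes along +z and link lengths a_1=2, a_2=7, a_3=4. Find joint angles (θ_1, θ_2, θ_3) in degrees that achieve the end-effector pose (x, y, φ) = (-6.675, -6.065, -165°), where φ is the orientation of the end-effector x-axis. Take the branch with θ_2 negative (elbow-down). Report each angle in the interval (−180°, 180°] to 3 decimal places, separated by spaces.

wrist centre = target − a_3·(cos φ, sin φ) = (-2.8113, -5.0297)
cos θ_2 = (33.2015−2²−7²)/(2·2·7) = -0.7071; θ_2 = -134.9986° (elbow-down)
β = atan2(-5.0297,-2.8113) = -119.2024°; ψ = atan2(-4.9499,-2.9496) = -120.7907°
θ_1 = β − ψ = 1.5882°
θ_3 = φ − θ_1 − θ_2 = -31.5897° (wrapped to (-180°,180°])

1.588 -134.999 -31.590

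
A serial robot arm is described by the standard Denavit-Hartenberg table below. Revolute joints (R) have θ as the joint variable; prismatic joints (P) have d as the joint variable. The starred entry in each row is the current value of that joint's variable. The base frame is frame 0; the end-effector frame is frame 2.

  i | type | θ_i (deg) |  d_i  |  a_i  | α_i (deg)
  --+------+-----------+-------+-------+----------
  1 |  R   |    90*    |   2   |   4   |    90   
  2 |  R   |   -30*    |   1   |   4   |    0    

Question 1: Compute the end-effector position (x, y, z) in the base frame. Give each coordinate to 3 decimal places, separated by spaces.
after link 1: o_1 = (0.0000, 4.0000, 2.0000)
after link 2: o_2 = (1.0000, 7.4641, 0.0000)

1.000 7.464 0.000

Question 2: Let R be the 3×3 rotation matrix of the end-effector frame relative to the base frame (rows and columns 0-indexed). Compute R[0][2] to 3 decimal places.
1.000

End-effector z-axis (col 2 of R) = (1.0000,-0.0000,0.0000)
R[0][2] = 1.0000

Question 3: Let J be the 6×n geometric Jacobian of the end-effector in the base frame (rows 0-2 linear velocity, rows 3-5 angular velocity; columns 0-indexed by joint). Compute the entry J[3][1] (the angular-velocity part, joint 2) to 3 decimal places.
axis z_1 = (1.0000,-0.0000,0.0000); lever o_n−o_1 = (1.0000,3.4641,-2.0000)
cross product → J_v[:, 1] = (-0.0000,2.0000,3.4641)
J_ω[:, 1] = z_1
entry J[3][1] = 1.0000

1.000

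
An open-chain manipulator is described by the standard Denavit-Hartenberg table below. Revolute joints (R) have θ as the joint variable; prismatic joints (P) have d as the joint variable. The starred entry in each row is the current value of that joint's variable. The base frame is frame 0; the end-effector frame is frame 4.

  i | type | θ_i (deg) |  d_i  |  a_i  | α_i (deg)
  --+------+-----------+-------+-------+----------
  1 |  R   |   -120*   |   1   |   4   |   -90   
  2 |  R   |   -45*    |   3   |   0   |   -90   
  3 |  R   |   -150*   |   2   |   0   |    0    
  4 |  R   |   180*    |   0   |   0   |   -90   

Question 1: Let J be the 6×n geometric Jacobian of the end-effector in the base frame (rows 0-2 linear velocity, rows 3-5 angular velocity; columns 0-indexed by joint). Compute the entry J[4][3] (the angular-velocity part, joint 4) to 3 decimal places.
axis z_3 = (-0.3536,-0.6124,-0.7071); lever o_n−o_3 = (0.0000,0.0000,0.0000)
cross product → J_v[:, 3] = (0.0000,0.0000,0.0000)
J_ω[:, 3] = z_3
entry J[4][3] = -0.6124

-0.612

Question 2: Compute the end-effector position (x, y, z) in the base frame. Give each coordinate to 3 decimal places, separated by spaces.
-0.109 -6.189 -0.414

after link 1: o_1 = (-2.0000, -3.4641, 1.0000)
after link 2: o_2 = (0.5981, -4.9641, 1.0000)
after link 3: o_3 = (-0.1090, -6.1888, -0.4142)
after link 4: o_4 = (-0.1090, -6.1888, -0.4142)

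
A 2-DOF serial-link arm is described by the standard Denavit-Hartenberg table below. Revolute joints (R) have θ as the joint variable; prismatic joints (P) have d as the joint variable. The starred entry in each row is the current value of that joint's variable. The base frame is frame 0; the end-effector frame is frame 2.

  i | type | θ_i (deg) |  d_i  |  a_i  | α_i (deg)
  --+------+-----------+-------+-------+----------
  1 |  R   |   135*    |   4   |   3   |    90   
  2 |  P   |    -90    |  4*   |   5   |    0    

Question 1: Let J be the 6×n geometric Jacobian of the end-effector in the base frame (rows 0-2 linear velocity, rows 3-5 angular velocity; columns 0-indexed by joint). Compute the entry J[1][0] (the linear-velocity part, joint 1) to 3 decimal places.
axis z_0 = ẑ; lever o_n−o_0 = (0.7071,4.9497,-1.0000)
cross product → J_v[:, 0] = (-4.9497,0.7071,0.0000)
J_ω[:, 0] = z_0
entry J[1][0] = 0.7071

0.707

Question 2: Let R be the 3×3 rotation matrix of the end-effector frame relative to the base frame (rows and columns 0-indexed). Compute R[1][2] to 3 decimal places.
0.707

End-effector z-axis (col 2 of R) = (0.7071,0.7071,0.0000)
R[1][2] = 0.7071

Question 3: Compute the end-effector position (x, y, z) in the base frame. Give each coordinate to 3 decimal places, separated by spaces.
0.707 4.950 -1.000

after link 1: o_1 = (-2.1213, 2.1213, 4.0000)
after link 2: o_2 = (0.7071, 4.9497, -1.0000)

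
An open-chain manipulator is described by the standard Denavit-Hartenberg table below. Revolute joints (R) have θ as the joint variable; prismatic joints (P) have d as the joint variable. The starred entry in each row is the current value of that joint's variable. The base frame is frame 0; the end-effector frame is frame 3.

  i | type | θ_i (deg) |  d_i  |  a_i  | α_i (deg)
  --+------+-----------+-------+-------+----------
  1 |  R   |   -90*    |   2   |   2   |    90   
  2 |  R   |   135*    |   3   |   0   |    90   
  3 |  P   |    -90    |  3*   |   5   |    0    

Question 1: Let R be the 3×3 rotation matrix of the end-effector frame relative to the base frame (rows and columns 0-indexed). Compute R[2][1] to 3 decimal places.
0.707

End-effector y-axis (col 1 of R) = (-0.0000,0.7071,0.7071)
R[2][1] = 0.7071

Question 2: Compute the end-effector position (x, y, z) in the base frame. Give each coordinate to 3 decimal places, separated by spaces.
after link 1: o_1 = (0.0000, -2.0000, 2.0000)
after link 2: o_2 = (-3.0000, -2.0000, 2.0000)
after link 3: o_3 = (2.0000, -4.1213, 4.1213)

2.000 -4.121 4.121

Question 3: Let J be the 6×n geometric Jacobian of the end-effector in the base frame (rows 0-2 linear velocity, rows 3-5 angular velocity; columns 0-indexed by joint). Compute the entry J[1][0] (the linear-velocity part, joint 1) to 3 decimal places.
2.000

axis z_0 = ẑ; lever o_n−o_0 = (2.0000,-4.1213,4.1213)
cross product → J_v[:, 0] = (4.1213,2.0000,-0.0000)
J_ω[:, 0] = z_0
entry J[1][0] = 2.0000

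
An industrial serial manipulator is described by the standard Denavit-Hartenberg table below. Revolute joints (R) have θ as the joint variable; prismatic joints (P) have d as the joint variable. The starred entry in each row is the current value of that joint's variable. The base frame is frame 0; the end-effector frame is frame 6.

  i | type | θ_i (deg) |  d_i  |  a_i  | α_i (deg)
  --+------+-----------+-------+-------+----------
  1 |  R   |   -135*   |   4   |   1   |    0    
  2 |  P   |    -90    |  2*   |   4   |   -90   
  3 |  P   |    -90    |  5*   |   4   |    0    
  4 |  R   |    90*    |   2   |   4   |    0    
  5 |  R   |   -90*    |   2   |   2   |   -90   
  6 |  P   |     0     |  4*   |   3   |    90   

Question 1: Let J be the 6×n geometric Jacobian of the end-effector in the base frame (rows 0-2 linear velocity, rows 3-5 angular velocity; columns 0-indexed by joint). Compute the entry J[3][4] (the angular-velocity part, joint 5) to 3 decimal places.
axis z_4 = (-0.7071,-0.7071,0.0000); lever o_n−o_4 = (-4.2426,1.4142,5.0000)
cross product → J_v[:, 4] = (-3.5355,3.5355,-4.0000)
J_ω[:, 4] = z_4
entry J[3][4] = -0.7071

-0.707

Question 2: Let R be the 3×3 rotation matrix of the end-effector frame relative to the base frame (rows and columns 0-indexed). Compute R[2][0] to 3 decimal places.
End-effector x-axis (col 0 of R) = (-0.0000,0.0000,1.0000)
R[2][0] = 1.0000

1.000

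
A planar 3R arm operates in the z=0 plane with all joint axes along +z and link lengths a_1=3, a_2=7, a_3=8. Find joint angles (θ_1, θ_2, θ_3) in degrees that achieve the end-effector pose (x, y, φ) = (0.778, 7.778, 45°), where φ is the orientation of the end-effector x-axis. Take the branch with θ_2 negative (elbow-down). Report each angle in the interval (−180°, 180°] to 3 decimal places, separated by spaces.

-92.000 -134.998 -88.002

wrist centre = target − a_3·(cos φ, sin φ) = (-4.8789, 2.1211)
cos θ_2 = (28.3025−3²−7²)/(2·3·7) = -0.7071; θ_2 = -134.9981° (elbow-down)
β = atan2(2.1211,-4.8789) = 156.5024°; ψ = atan2(-4.9499,-1.9496) = -111.4977°
θ_1 = β − ψ = 268.0000°
θ_3 = φ − θ_1 − θ_2 = -88.0019° (wrapped to (-180°,180°])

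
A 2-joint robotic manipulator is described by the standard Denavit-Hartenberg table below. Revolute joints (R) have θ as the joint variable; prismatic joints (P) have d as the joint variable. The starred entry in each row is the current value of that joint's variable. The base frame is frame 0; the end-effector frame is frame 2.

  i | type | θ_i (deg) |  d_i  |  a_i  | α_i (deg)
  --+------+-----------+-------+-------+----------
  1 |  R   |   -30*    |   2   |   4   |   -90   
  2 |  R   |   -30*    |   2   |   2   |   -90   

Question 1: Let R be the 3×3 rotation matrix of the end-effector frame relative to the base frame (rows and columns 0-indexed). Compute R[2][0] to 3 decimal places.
End-effector x-axis (col 0 of R) = (0.7500,-0.4330,0.5000)
R[2][0] = 0.5000

0.500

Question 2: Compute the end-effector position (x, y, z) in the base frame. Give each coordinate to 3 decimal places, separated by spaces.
after link 1: o_1 = (3.4641, -2.0000, 2.0000)
after link 2: o_2 = (5.9641, -1.1340, 3.0000)

5.964 -1.134 3.000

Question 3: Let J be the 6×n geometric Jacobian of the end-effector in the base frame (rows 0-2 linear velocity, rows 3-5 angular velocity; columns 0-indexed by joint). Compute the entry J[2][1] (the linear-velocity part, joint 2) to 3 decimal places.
axis z_1 = (0.5000,0.8660,0.0000); lever o_n−o_1 = (2.5000,0.8660,1.0000)
cross product → J_v[:, 1] = (0.8660,-0.5000,-1.7321)
J_ω[:, 1] = z_1
entry J[2][1] = -1.7321

-1.732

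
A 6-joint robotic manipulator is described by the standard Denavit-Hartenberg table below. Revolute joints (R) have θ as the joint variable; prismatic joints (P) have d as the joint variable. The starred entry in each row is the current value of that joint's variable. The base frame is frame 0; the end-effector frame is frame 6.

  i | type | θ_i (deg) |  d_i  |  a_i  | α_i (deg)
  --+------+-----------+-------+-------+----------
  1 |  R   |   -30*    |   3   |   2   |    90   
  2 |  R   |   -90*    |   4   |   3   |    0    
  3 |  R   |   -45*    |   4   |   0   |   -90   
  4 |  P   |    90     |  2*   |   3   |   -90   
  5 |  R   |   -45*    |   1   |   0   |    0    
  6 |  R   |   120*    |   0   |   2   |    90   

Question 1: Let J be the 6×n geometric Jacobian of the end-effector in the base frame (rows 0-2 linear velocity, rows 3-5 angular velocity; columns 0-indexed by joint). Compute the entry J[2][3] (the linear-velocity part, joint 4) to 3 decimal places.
prismatic axis z_3 = (0.6124,-0.3536,-0.7071)
J_v[:, 3] = z_3; J_ω[:, 3] = (0,0,0)
entry J[2][3] = -0.7071

-0.707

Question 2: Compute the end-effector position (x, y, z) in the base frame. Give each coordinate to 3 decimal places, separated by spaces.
0.145 -5.259 0.659

after link 1: o_1 = (1.7321, -1.0000, 3.0000)
after link 2: o_2 = (-0.2679, -4.4641, 0.0000)
after link 3: o_3 = (-2.2679, -7.9282, 0.0000)
after link 4: o_4 = (0.4568, -6.0372, -1.4142)
after link 5: o_5 = (1.0692, -6.3908, -0.7071)
after link 6: o_6 = (0.1450, -5.2595, 0.6589)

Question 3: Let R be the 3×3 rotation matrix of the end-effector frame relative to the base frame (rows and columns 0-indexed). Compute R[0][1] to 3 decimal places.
0.612

End-effector y-axis (col 1 of R) = (0.6124,-0.3536,0.7071)
R[0][1] = 0.6124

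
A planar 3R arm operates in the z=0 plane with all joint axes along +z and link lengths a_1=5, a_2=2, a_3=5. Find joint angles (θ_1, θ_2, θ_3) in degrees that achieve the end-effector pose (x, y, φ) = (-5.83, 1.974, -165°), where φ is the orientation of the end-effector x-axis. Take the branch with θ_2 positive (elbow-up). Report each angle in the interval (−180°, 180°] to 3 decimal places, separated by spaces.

90.001 149.990 -44.992

wrist centre = target − a_3·(cos φ, sin φ) = (-1.0004, 3.2681)
cos θ_2 = (11.6812−5²−2²)/(2·5·2) = -0.8659; θ_2 = 149.9903° (elbow-up)
β = atan2(3.2681,-1.0004) = 107.0195°; ψ = atan2(1.0003,3.2681) = 17.0181°
θ_1 = β − ψ = 90.0014°
θ_3 = φ − θ_1 − θ_2 = -44.9916° (wrapped to (-180°,180°])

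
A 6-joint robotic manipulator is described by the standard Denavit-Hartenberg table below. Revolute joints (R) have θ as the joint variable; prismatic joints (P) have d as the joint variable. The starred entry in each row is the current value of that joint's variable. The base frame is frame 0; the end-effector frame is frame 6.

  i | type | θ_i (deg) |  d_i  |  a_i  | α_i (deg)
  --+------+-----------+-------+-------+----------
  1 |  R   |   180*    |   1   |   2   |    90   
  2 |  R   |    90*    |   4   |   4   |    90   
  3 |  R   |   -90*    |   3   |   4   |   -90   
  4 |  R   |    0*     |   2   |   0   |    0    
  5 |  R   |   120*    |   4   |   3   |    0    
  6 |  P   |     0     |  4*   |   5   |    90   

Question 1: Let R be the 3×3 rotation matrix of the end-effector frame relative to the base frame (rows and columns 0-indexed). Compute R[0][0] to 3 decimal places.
0.866

End-effector x-axis (col 0 of R) = (0.8660,0.5000,0.0000)
R[0][0] = 0.8660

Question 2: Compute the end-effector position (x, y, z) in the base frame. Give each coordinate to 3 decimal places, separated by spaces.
1.928 4.000 15.000

after link 1: o_1 = (-2.0000, 0.0000, 1.0000)
after link 2: o_2 = (-2.0000, 4.0000, 5.0000)
after link 3: o_3 = (-5.0000, 0.0000, 5.0000)
after link 4: o_4 = (-5.0000, 0.0000, 7.0000)
after link 5: o_5 = (-2.4019, 1.5000, 11.0000)
after link 6: o_6 = (1.9282, 4.0000, 15.0000)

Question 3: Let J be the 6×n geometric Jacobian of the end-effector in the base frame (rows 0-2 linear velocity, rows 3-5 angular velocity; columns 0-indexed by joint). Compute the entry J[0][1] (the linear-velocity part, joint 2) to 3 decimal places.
14.000

axis z_1 = (0.0000,1.0000,0.0000); lever o_n−o_1 = (3.9282,4.0000,14.0000)
cross product → J_v[:, 1] = (14.0000,-0.0000,-3.9282)
J_ω[:, 1] = z_1
entry J[0][1] = 14.0000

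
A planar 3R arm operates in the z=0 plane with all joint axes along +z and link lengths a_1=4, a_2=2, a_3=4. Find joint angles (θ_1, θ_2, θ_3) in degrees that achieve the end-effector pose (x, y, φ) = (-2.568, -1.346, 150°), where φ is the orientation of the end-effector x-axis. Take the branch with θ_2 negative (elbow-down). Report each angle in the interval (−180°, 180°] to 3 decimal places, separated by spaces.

-45.007 -120.005 -44.987

wrist centre = target − a_3·(cos φ, sin φ) = (0.8961, -3.3460)
cos θ_2 = (11.9987−4²−2²)/(2·4·2) = -0.5001; θ_2 = -120.0053° (elbow-down)
β = atan2(-3.3460,0.8961) = -75.0073°; ψ = atan2(-1.7320,2.9998) = -30.0000°
θ_1 = β − ψ = -45.0073°
θ_3 = φ − θ_1 − θ_2 = -44.9874° (wrapped to (-180°,180°])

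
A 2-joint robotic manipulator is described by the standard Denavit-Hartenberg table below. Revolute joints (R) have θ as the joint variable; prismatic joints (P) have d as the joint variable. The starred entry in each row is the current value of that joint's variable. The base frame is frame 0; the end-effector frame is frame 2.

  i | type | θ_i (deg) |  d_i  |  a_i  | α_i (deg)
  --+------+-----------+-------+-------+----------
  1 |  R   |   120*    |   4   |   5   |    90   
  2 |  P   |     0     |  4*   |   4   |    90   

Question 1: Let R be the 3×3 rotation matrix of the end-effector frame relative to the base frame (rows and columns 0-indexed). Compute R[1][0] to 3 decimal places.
End-effector x-axis (col 0 of R) = (-0.5000,0.8660,0.0000)
R[1][0] = 0.8660

0.866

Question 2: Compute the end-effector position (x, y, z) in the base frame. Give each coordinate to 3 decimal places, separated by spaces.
-1.036 9.794 4.000

after link 1: o_1 = (-2.5000, 4.3301, 4.0000)
after link 2: o_2 = (-1.0359, 9.7942, 4.0000)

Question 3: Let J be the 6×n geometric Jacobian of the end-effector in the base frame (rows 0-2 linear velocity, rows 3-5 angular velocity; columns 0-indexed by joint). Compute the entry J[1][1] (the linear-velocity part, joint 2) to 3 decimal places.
prismatic axis z_1 = (0.8660,0.5000,0.0000)
J_v[:, 1] = z_1; J_ω[:, 1] = (0,0,0)
entry J[1][1] = 0.5000

0.500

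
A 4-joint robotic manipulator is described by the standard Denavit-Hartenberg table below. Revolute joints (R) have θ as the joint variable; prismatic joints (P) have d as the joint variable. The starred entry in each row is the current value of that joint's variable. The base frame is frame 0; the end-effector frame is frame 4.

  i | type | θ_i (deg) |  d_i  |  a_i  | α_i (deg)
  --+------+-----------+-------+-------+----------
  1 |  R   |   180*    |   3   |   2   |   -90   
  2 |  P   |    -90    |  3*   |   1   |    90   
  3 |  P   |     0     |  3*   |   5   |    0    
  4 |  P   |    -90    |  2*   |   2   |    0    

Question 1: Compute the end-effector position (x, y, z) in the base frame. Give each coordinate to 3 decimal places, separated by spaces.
after link 1: o_1 = (-2.0000, 0.0000, 3.0000)
after link 2: o_2 = (-2.0000, -3.0000, 4.0000)
after link 3: o_3 = (1.0000, -3.0000, 9.0000)
after link 4: o_4 = (3.0000, -1.0000, 9.0000)

3.000 -1.000 9.000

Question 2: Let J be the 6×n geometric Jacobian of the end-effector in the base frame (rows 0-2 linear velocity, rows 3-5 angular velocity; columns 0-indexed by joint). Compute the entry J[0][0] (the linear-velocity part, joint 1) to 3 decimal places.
axis z_0 = ẑ; lever o_n−o_0 = (3.0000,-1.0000,9.0000)
cross product → J_v[:, 0] = (1.0000,3.0000,-0.0000)
J_ω[:, 0] = z_0
entry J[0][0] = 1.0000

1.000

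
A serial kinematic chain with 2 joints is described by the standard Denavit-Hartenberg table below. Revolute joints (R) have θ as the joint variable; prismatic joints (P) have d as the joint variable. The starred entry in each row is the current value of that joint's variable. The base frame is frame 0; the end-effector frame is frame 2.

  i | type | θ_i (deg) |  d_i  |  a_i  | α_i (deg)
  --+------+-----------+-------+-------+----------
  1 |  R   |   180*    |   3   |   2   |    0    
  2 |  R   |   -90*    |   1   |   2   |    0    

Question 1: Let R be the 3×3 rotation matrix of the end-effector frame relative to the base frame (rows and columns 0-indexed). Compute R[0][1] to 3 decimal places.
-1.000

End-effector y-axis (col 1 of R) = (-1.0000,0.0000,0.0000)
R[0][1] = -1.0000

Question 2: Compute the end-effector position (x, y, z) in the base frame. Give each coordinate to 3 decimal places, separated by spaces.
-2.000 2.000 4.000

after link 1: o_1 = (-2.0000, 0.0000, 3.0000)
after link 2: o_2 = (-2.0000, 2.0000, 4.0000)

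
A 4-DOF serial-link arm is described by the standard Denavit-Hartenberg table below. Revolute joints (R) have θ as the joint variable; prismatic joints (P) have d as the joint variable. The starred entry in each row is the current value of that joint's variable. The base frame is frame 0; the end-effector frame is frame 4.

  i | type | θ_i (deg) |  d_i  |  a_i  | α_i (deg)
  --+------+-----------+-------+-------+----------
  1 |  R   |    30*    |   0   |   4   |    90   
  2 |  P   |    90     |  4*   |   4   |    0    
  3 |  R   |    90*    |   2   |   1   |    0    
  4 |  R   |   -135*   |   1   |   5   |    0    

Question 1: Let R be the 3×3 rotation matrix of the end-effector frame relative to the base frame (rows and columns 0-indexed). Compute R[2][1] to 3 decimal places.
0.707

End-effector y-axis (col 1 of R) = (-0.6124,-0.3536,0.7071)
R[2][1] = 0.7071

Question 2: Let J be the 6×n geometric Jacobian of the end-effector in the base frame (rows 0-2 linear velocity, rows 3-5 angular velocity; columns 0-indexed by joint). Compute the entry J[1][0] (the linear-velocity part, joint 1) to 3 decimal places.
axis z_0 = ẑ; lever o_n−o_0 = (9.1599,-2.7944,7.5355)
cross product → J_v[:, 0] = (2.7944,9.1599,-0.0000)
J_ω[:, 0] = z_0
entry J[1][0] = 9.1599

9.160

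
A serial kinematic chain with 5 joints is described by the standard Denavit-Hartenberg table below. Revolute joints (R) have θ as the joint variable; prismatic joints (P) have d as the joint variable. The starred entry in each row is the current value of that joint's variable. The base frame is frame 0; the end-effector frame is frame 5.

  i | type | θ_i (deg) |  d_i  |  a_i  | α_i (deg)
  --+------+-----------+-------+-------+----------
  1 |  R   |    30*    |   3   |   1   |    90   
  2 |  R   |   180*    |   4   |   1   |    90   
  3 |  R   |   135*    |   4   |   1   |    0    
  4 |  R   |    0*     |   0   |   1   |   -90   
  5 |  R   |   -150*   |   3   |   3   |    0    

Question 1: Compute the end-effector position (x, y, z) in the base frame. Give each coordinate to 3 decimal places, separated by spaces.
2.199 -0.412 8.500

after link 1: o_1 = (0.8660, 0.5000, 3.0000)
after link 2: o_2 = (2.0000, -3.4641, 3.0000)
after link 3: o_3 = (2.9659, -3.7229, 7.0000)
after link 4: o_4 = (3.9319, -3.9817, 7.0000)
after link 5: o_5 = (2.1988, -0.4115, 8.5000)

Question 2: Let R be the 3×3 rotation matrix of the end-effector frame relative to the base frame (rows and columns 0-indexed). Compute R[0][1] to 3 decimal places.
0.483

End-effector y-axis (col 1 of R) = (0.4830,-0.1294,0.8660)
R[0][1] = 0.4830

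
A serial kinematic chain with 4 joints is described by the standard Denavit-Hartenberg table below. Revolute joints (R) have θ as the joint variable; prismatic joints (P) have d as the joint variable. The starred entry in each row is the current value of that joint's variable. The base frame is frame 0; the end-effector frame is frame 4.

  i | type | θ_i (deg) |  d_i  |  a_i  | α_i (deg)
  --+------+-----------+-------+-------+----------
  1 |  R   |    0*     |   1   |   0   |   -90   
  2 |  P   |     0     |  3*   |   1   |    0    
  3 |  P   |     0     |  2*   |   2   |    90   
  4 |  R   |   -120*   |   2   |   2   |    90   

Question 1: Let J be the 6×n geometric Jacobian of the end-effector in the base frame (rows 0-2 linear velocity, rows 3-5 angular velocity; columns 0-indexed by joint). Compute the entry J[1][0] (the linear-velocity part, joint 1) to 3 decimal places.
axis z_0 = ẑ; lever o_n−o_0 = (2.0000,3.2679,3.0000)
cross product → J_v[:, 0] = (-3.2679,2.0000,0.0000)
J_ω[:, 0] = z_0
entry J[1][0] = 2.0000

2.000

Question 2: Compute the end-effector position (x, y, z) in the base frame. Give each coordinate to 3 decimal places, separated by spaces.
after link 1: o_1 = (0.0000, 0.0000, 1.0000)
after link 2: o_2 = (1.0000, 3.0000, 1.0000)
after link 3: o_3 = (3.0000, 5.0000, 1.0000)
after link 4: o_4 = (2.0000, 3.2679, 3.0000)

2.000 3.268 3.000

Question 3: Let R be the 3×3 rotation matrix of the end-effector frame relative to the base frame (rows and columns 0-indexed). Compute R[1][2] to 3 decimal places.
End-effector z-axis (col 2 of R) = (-0.8660,0.5000,0.0000)
R[1][2] = 0.5000

0.500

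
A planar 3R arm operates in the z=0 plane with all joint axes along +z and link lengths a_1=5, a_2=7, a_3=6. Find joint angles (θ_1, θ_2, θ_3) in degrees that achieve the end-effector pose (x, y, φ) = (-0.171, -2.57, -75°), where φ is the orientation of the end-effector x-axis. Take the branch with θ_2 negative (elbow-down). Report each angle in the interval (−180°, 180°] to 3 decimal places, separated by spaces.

-134.991 -150.003 -150.006

wrist centre = target − a_3·(cos φ, sin φ) = (-1.7239, 3.2256)
cos θ_2 = (13.3761−5²−7²)/(2·5·7) = -0.8661; θ_2 = -150.0035° (elbow-down)
β = atan2(3.2256,-1.7239) = 118.1225°; ψ = atan2(-3.4996,-1.0624) = -106.8868°
θ_1 = β − ψ = 225.0094°
θ_3 = φ − θ_1 − θ_2 = -150.0059° (wrapped to (-180°,180°])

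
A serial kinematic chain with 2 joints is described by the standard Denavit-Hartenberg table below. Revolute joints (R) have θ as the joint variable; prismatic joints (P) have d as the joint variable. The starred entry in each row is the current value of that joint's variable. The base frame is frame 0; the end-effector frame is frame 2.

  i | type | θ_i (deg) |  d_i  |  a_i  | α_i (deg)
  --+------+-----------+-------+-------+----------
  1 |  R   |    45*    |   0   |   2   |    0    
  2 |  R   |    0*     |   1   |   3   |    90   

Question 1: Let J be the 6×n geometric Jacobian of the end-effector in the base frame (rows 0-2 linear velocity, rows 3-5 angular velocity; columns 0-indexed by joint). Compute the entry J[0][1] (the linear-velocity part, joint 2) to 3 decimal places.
axis z_1 = (0.0000,0.0000,1.0000); lever o_n−o_1 = (2.1213,2.1213,1.0000)
cross product → J_v[:, 1] = (-2.1213,2.1213,0.0000)
J_ω[:, 1] = z_1
entry J[0][1] = -2.1213

-2.121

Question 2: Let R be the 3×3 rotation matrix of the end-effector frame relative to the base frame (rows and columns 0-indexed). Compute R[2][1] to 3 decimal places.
End-effector y-axis (col 1 of R) = (-0.0000,0.0000,1.0000)
R[2][1] = 1.0000

1.000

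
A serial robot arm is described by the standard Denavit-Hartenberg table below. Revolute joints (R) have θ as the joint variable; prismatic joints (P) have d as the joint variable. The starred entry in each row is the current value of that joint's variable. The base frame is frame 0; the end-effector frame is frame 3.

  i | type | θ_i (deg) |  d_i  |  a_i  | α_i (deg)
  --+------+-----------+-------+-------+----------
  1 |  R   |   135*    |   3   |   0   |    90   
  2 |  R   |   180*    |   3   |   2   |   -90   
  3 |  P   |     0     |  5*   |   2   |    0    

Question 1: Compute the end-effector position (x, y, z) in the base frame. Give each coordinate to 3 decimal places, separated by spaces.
after link 1: o_1 = (0.0000, 0.0000, 3.0000)
after link 2: o_2 = (3.5355, 0.7071, 3.0000)
after link 3: o_3 = (4.9497, -0.7071, -2.0000)

4.950 -0.707 -2.000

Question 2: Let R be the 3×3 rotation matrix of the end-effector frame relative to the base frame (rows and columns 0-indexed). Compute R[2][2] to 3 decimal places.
End-effector z-axis (col 2 of R) = (0.0000,-0.0000,-1.0000)
R[2][2] = -1.0000

-1.000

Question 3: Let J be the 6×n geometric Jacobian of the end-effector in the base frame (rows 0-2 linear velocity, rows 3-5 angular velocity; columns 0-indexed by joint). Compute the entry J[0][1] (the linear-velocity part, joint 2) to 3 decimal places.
-3.536

axis z_1 = (0.7071,0.7071,0.0000); lever o_n−o_1 = (4.9497,-0.7071,-5.0000)
cross product → J_v[:, 1] = (-3.5355,3.5355,-4.0000)
J_ω[:, 1] = z_1
entry J[0][1] = -3.5355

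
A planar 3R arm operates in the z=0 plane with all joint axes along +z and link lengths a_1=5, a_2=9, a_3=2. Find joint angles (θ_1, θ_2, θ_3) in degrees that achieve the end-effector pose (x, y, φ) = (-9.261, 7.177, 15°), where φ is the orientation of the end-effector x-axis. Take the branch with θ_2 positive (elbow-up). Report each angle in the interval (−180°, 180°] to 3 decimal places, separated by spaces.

119.992 45.011 -150.003

wrist centre = target − a_3·(cos φ, sin φ) = (-11.1929, 6.6594)
cos θ_2 = (169.6270−5²−9²)/(2·5·9) = 0.7070; θ_2 = 45.0113° (elbow-up)
β = atan2(6.6594,-11.1929) = 149.2488°; ψ = atan2(6.3652,11.3627) = 29.2569°
θ_1 = β − ψ = 119.9919°
θ_3 = φ − θ_1 − θ_2 = -150.0032° (wrapped to (-180°,180°])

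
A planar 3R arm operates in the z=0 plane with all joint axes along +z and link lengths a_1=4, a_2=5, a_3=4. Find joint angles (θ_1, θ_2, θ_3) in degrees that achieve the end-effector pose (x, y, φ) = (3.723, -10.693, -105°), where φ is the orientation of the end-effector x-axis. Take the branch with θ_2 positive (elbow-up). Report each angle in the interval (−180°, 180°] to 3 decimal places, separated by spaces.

-80.273 45.008 -69.735

wrist centre = target − a_3·(cos φ, sin φ) = (4.7583, -6.8293)
cos θ_2 = (69.2805−4²−5²)/(2·4·5) = 0.7070; θ_2 = 45.0077° (elbow-up)
β = atan2(-6.8293,4.7583) = -55.1333°; ψ = atan2(3.5360,7.5351) = 25.1394°
θ_1 = β − ψ = -80.2728°
θ_3 = φ − θ_1 − θ_2 = -69.7349° (wrapped to (-180°,180°])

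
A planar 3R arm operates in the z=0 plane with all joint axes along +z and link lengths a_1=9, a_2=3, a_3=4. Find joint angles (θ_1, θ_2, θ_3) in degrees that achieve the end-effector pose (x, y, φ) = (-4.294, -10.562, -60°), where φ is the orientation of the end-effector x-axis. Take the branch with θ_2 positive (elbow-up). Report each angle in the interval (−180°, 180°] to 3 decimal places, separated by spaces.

wrist centre = target − a_3·(cos φ, sin φ) = (-6.2940, -7.0979)
cos θ_2 = (89.9946−9²−3²)/(2·9·3) = -0.0001; θ_2 = 90.0057° (elbow-up)
β = atan2(-7.0979,-6.2940) = -131.5647°; ψ = atan2(3.0000,8.9997) = 18.4355°
θ_1 = β − ψ = -150.0003°
θ_3 = φ − θ_1 − θ_2 = -0.0055° (wrapped to (-180°,180°])

-150.000 90.006 -0.005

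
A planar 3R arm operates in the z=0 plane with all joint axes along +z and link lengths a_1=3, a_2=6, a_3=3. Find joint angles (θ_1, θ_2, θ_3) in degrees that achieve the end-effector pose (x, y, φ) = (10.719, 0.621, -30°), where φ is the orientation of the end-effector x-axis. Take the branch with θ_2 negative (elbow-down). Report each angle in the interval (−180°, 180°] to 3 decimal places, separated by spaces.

wrist centre = target − a_3·(cos φ, sin φ) = (8.1209, 2.1210)
cos θ_2 = (70.4480−3²−6²)/(2·3·6) = 0.7069; θ_2 = -45.0176° (elbow-down)
β = atan2(2.1210,8.1209) = 14.6374°; ψ = atan2(-4.2439,7.2413) = -30.3733°
θ_1 = β − ψ = 45.0107°
θ_3 = φ − θ_1 − θ_2 = -29.9932° (wrapped to (-180°,180°])

45.011 -45.018 -29.993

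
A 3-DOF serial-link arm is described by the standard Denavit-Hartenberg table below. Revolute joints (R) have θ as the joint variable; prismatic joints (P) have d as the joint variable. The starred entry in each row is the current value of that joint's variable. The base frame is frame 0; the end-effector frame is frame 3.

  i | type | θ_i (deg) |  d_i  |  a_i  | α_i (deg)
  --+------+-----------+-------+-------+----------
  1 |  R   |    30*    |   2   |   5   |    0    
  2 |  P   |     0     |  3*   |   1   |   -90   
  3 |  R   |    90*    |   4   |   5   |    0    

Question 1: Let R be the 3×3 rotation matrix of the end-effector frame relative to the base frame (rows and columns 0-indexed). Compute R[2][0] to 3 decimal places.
End-effector x-axis (col 0 of R) = (0.0000,0.0000,-1.0000)
R[2][0] = -1.0000

-1.000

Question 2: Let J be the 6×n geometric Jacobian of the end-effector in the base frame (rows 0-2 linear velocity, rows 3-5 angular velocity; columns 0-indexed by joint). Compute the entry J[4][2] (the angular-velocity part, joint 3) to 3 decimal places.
axis z_2 = (-0.5000,0.8660,0.0000); lever o_n−o_2 = (-2.0000,3.4641,-5.0000)
cross product → J_v[:, 2] = (-4.3301,-2.5000,-0.0000)
J_ω[:, 2] = z_2
entry J[4][2] = 0.8660

0.866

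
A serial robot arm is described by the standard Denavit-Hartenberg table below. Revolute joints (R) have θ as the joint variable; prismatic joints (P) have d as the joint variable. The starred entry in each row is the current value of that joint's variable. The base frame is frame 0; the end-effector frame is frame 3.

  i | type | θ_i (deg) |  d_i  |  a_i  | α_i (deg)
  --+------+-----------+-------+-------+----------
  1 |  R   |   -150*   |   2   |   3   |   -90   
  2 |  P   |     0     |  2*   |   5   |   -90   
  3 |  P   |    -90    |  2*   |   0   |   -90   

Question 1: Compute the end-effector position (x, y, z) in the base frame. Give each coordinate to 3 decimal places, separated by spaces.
after link 1: o_1 = (-2.5981, -1.5000, 2.0000)
after link 2: o_2 = (-5.9282, -5.7321, 2.0000)
after link 3: o_3 = (-5.9282, -5.7321, 0.0000)

-5.928 -5.732 0.000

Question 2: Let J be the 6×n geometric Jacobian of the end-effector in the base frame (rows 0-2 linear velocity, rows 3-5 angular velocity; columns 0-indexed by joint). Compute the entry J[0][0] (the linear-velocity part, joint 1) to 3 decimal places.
5.732

axis z_0 = ẑ; lever o_n−o_0 = (-5.9282,-5.7321,0.0000)
cross product → J_v[:, 0] = (5.7321,-5.9282,0.0000)
J_ω[:, 0] = z_0
entry J[0][0] = 5.7321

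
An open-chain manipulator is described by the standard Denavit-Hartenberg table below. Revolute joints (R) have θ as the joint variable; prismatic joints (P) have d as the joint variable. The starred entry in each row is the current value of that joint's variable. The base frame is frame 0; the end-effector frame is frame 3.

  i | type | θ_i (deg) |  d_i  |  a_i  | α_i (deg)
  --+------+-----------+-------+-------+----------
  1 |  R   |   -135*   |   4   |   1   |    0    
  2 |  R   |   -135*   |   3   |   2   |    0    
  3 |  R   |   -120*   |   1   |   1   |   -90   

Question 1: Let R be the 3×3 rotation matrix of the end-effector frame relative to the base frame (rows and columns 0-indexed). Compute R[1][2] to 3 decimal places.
0.866

End-effector z-axis (col 2 of R) = (0.5000,0.8660,0.0000)
R[1][2] = 0.8660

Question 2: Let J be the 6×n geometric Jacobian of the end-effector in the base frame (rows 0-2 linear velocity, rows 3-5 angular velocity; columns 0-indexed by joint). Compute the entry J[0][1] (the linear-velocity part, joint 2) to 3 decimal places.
-1.500

axis z_1 = (0.0000,0.0000,1.0000); lever o_n−o_1 = (0.8660,1.5000,4.0000)
cross product → J_v[:, 1] = (-1.5000,0.8660,0.0000)
J_ω[:, 1] = z_1
entry J[0][1] = -1.5000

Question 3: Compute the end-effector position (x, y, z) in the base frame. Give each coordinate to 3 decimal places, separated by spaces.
0.159 0.793 8.000

after link 1: o_1 = (-0.7071, -0.7071, 4.0000)
after link 2: o_2 = (-0.7071, 1.2929, 7.0000)
after link 3: o_3 = (0.1589, 0.7929, 8.0000)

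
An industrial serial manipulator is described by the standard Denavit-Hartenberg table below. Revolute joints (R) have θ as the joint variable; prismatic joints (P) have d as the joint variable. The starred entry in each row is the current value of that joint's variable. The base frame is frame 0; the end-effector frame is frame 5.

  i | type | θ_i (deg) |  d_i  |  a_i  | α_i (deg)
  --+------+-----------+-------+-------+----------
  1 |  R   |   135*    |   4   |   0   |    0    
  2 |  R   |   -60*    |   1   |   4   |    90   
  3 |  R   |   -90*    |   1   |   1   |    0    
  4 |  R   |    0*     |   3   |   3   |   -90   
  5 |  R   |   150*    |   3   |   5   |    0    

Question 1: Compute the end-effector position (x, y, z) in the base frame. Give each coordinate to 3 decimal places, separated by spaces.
after link 1: o_1 = (0.0000, 0.0000, 4.0000)
after link 2: o_2 = (1.0353, 3.8637, 5.0000)
after link 3: o_3 = (2.0012, 3.6049, 4.0000)
after link 4: o_4 = (4.8990, 2.8284, 1.0000)
after link 5: o_5 = (3.2606, 6.3733, 5.3301)

3.261 6.373 5.330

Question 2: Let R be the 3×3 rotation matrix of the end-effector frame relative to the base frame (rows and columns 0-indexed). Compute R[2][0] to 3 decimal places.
End-effector x-axis (col 0 of R) = (-0.4830,0.1294,0.8660)
R[2][0] = 0.8660

0.866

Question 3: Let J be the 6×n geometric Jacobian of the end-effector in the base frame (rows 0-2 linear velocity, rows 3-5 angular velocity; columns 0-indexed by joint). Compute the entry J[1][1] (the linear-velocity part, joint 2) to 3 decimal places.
axis z_1 = (0.0000,0.0000,1.0000); lever o_n−o_1 = (3.2606,6.3733,1.3301)
cross product → J_v[:, 1] = (-6.3733,3.2606,0.0000)
J_ω[:, 1] = z_1
entry J[1][1] = 3.2606

3.261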